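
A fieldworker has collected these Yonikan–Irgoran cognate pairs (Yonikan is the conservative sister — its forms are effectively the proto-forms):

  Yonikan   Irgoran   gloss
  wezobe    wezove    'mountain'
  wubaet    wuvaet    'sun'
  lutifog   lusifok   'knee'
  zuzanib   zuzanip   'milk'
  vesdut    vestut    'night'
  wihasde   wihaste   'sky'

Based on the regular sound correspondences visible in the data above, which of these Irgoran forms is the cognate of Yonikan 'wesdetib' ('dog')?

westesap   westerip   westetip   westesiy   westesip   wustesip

westesip

wihasde ~ wihaste — Yonikan d corresponds to Irgoran t after a consonant, before a front vowel.
lutifog ~ lusifok — Yonikan t corresponds to Irgoran s between vowels (before a front vowel).
zuzanib ~ zuzanip — Yonikan b corresponds to Irgoran p word-finally.
Applying these to Yonikan 'wesdetib':
  wesdetib → westetib   (d→t after a consonant, before a front vowel)
  westetib → westesib   (t→s between vowels (before a front vowel))
  westesib → westesip   (b→p word-finally)
So the Irgoran cognate is 'westesip'.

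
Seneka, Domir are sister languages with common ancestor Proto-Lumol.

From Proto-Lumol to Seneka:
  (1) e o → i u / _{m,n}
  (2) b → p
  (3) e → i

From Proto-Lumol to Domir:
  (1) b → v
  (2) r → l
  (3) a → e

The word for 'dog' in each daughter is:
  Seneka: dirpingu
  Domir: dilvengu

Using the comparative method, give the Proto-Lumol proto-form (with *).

*dirbengu

Position 4: Seneka has p, Domir has v. Taking the neighbouring segments as reconstructed: Seneka p could go back to *p or *b; Domir v could go back to *b or *v — the one source consistent with every daughter is *b.
Position 5: Seneka has i, Domir has e. Taking the neighbouring segments as reconstructed: Seneka i could go back to *e or *i; Domir e could go back to *a or *e — the one source consistent with every daughter is *e.
Position 3: Seneka has r, Domir has l. Seneka preserves r here (none of its changes turn any other segment into r), so the proto-segment is *r.
The remaining positions agree across the daughters. Check the candidate against every language:
Seneka: *dirbengu
  dirbengu → dirbingu   [pre-nasal raising]
  dirbingu → dirpingu   [unconditioned shift]
  dirpingu (rule 3 does not apply)
  giving Seneka dirpingu.
Domir: start from *dirbengu.
  rule 1 (unconditioned shift): dirbengu → dirvengu
  rule 2 (unconditioned shift): dirvengu → dilvengu
  rule 3: no change — dilvengu
  ⇒ Domir dilvengu
*dirbengu is the unique common source.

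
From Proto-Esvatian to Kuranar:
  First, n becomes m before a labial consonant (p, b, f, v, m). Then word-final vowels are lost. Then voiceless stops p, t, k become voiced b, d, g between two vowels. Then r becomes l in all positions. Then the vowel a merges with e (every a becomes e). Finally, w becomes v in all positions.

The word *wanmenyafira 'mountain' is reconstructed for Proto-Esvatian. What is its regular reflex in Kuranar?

Kuranar: *wanmenyafira
  wanmenyafira → wammenyafira   [nasal place assimilation]
  wammenyafira → wammenyafir   [apocope]
  wammenyafir (rule 3 does not apply)
  wammenyafir → wammenyafil   [unconditioned shift]
  wammenyafil → wemmenyefil   [vowel merger]
  wemmenyefil → vemmenyefil   [unconditioned shift]
  giving Kuranar vemmenyefil.

vemmenyefil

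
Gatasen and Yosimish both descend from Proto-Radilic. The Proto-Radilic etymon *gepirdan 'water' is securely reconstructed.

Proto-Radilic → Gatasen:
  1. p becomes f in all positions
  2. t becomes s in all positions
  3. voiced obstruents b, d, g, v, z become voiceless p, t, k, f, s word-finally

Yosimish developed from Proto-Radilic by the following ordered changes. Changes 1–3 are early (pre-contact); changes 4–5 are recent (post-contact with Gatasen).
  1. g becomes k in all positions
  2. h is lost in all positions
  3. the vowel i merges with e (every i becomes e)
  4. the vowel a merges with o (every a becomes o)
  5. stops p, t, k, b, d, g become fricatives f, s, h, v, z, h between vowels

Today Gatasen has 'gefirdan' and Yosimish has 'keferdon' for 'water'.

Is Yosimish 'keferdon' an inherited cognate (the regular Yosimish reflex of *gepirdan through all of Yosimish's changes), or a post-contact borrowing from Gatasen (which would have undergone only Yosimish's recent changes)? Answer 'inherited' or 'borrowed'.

If inherited, *gepirdan would pass through all of Yosimish's changes:
Yosimish: *gepirdan
  gepirdan → kepirdan   [unconditioned shift]
  kepirdan (rule 2 does not apply)
  kepirdan → keperdan   [vowel merger]
  keperdan → keperdon   [vowel merger]
  keperdon → keferdon   [intervocalic lenition]
  giving Yosimish keferdon.
If borrowed from Gatasen 'gefirdan' after the early changes, it would undergo only the recent ones:
  rule 4 (vowel merger): gefirdan → gefirdon
  rule 5 (intervocalic lenition): no change (gefirdon)
  ⇒ as a loan: gefirdon
Yosimish 'keferdon' matches the inherited outcome exactly, so it is an inherited cognate, not a loan.

inherited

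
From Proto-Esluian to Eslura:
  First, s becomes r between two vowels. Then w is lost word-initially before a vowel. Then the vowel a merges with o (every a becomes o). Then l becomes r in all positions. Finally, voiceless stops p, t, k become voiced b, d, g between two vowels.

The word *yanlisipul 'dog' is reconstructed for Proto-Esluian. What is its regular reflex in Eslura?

Eslura: *yanlisipul > yanliripul > yonliripul > yonriripur > yonriribur  (by rhotacism, vowel merger, unconditioned shift, intervocalic voicing)

yonriribur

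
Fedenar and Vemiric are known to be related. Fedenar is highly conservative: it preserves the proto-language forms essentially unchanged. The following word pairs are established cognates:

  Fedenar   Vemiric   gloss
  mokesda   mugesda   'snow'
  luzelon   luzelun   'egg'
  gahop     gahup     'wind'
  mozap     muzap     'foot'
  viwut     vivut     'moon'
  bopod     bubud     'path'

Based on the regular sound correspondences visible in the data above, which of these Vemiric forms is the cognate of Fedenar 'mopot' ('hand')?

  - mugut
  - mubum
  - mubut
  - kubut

gahop ~ gahup, bopod ~ bubud — Fedenar o corresponds to Vemiric u after a consonant, before a labial obstruent.
bopod ~ bubud — Fedenar p corresponds to Vemiric b between vowels (before a back vowel).
mokesda ~ mugesda, mozap ~ muzap — Fedenar o corresponds to Vemiric u after a consonant, before a consonant other than r, m, n, p, b, f, v.
Applying these to Fedenar 'mopot':
  mopot → mupot   (o→u after a consonant, before a labial obstruent)
  mupot → mubot   (p→b between vowels (before a back vowel))
  mubot → mubut   (o→u after a consonant, before a consonant other than r, m, n, p, b, f, v)
So the Vemiric cognate is 'mubut'.

mubut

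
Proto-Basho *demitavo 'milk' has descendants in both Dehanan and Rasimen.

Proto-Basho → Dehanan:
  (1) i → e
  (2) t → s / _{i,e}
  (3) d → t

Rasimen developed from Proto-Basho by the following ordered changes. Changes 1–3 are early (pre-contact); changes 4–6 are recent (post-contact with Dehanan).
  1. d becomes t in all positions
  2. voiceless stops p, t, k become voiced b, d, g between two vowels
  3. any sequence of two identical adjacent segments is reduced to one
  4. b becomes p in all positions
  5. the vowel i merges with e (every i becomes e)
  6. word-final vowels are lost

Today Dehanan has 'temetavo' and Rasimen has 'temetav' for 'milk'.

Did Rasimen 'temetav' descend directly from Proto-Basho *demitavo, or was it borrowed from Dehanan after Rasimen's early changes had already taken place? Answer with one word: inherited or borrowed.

If inherited, *demitavo would pass through all of Rasimen's changes:
Rasimen: start from *demitavo.
  rule 1 (unconditioned shift): demitavo → temitavo
  rule 2 (intervocalic voicing): temitavo → temidavo
  rule 3: no change — temidavo
  rule 4: no change — temidavo
  rule 5 (vowel merger): temidavo → temedavo
  rule 6 (apocope): temedavo → temedav
  ⇒ Rasimen temedav
If borrowed from Dehanan 'temetavo' after the early changes, it would undergo only the recent ones:
  rule 4 (unconditioned shift): no change (temetavo)
  rule 5 (vowel merger): no change (temetavo)
  rule 6 (apocope): temetavo → temetav
  ⇒ as a loan: temetav
Rasimen 'temetav' matches the loan outcome 'temetav', not the inherited 'temedav' — it skipped the early Rasimen changes, so it was borrowed from Dehanan.

borrowed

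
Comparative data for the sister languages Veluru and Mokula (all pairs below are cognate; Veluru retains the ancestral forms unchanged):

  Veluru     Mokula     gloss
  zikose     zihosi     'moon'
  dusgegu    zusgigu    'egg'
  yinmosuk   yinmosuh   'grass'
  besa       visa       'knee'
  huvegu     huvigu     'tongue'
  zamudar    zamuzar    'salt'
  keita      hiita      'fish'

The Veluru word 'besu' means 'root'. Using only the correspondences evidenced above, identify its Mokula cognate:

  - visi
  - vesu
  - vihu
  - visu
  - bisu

besa ~ visa — Veluru b corresponds to Mokula v word-initially before a front vowel.
dusgegu ~ zusgigu, besa ~ visa — Veluru e corresponds to Mokula i after a consonant, before a consonant other than r, m, n, p, b, f, v.
Applying these to Veluru 'besu':
  besu → vesu   (b→v word-initially before a front vowel)
  vesu → visu   (e→i after a consonant, before a consonant other than r, m, n, p, b, f, v)
So the Mokula cognate is 'visu'.

visu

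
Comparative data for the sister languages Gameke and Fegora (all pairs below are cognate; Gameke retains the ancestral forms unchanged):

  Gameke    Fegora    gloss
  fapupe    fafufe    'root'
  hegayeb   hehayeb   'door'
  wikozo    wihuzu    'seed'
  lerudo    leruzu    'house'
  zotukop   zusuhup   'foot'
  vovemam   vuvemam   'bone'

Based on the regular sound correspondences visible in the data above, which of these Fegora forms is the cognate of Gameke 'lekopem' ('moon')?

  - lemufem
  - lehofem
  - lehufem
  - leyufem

lehufem

wikozo ~ wihuzu, zotukop ~ zusuhup — Gameke k corresponds to Fegora h between vowels (before a back vowel).
zotukop ~ zusuhup — Gameke o corresponds to Fegora u after a consonant, before a labial obstruent.
fapupe ~ fafufe — Gameke p corresponds to Fegora f between vowels (before a front vowel).
Applying these to Gameke 'lekopem':
  lekopem → lehopem   (k→h between vowels (before a back vowel))
  lehopem → lehupem   (o→u after a consonant, before a labial obstruent)
  lehupem → lehufem   (p→f between vowels (before a front vowel))
So the Fegora cognate is 'lehufem'.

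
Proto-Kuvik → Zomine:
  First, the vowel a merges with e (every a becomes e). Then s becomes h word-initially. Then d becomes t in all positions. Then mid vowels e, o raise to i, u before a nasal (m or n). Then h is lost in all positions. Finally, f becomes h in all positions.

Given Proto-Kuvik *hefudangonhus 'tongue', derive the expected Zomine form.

ehutingunus

Zomine: start from *hefudangonhus.
  rule 1 (vowel merger): hefudangonhus → hefudengonhus
  rule 2: no change — hefudengonhus
  rule 3 (unconditioned shift): hefudengonhus → hefutengonhus
  rule 4 (pre-nasal raising): hefutengonhus → hefutingunhus
  rule 5 (h-loss): hefutingunhus → efutingunus
  rule 6 (unconditioned shift): efutingunus → ehutingunus
  ⇒ Zomine ehutingunus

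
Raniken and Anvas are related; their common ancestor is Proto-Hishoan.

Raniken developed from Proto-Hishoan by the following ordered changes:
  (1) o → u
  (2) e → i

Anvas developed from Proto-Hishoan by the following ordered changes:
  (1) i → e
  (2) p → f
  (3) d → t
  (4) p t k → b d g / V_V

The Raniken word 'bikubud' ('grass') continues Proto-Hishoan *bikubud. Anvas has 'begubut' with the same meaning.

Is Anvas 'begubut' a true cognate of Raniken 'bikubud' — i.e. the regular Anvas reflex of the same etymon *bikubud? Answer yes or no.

Derive the expected Anvas reflex of *bikubud:
Anvas: *bikubud > bekubud > bekubut > begubut  (by vowel merger, unconditioned shift, intervocalic voicing)
Anvas 'begubut' matches the regular reflex exactly, so the pair is cognate.

yes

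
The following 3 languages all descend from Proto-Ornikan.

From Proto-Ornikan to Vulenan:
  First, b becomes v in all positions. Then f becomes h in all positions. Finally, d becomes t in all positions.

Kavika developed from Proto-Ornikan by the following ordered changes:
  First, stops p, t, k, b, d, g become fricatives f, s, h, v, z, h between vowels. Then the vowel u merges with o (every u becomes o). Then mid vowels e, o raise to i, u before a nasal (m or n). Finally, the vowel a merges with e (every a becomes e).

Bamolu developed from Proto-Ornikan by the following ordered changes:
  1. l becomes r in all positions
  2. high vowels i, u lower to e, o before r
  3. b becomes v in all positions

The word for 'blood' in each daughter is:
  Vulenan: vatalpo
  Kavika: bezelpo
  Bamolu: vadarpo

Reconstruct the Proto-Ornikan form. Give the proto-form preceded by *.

*badalpo

Position 2: Vulenan has a, Kavika has e, Bamolu has a. Vulenan preserves a here (none of its changes turn any other segment into a), so the proto-segment is *a.
Position 3: Vulenan has t, Kavika has z, Bamolu has d. Bamolu preserves d here (none of its changes turn any other segment into d), so the proto-segment is *d.
This points to *badalpo. Verify forward in each daughter:
Vulenan: *badalpo > vadalpo > vatalpo  (by unconditioned shift, unconditioned shift)
Kavika: *badalpo > bazalpo > bezelpo  (by intervocalic lenition, vowel merger)
Bamolu: start from *badalpo.
  rule 1 (unconditioned shift): badalpo → badarpo
  rule 2: no change — badarpo
  rule 3 (unconditioned shift): badarpo → vadarpo
  ⇒ Bamolu vadarpo
No other proto-form is consistent with every reflex, so the reconstruction is *badalpo.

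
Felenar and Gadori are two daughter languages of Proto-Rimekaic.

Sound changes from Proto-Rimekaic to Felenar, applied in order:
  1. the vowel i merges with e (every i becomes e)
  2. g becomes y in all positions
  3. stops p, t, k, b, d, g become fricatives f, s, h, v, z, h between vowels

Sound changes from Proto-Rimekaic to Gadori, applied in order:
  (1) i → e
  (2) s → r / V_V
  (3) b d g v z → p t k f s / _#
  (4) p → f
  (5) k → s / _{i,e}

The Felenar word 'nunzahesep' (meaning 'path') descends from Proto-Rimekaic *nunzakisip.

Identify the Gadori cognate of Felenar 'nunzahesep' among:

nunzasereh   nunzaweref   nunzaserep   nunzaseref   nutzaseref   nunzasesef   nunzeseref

nunzaseref

Gadori: *nunzakisip
  nunzakisip → nunzakesep   [vowel merger]
  nunzakesep → nunzakerep   [rhotacism]
  nunzakerep (rule 3 does not apply)
  nunzakerep → nunzakeref   [unconditioned shift]
  nunzakeref → nunzaseref   [palatalisation]
  giving Gadori nunzaseref.
The other candidates each miss or misapply at least one Gadori change.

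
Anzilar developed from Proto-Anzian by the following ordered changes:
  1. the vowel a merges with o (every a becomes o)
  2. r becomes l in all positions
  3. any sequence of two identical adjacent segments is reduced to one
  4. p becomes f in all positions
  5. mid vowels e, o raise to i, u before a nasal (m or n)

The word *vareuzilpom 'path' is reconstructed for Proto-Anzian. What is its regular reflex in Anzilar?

voleuzilfum

Anzilar: *vareuzilpom
  vareuzilpom → voreuzilpom   [vowel merger]
  voreuzilpom → voleuzilpom   [unconditioned shift]
  voleuzilpom (rule 3 does not apply)
  voleuzilpom → voleuzilfom   [unconditioned shift]
  voleuzilfom → voleuzilfum   [pre-nasal raising]
  giving Anzilar voleuzilfum.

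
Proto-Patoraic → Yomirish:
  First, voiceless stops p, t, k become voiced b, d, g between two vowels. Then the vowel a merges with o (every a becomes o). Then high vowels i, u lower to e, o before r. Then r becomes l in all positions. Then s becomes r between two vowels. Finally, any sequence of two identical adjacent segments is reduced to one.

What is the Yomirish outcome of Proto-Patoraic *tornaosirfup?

Yomirish: *tornaosirfup > tornoosirfup > tornooserfup > tolnooselfup > tolnoorelfup > tolnorelfup  (by vowel merger, pre-rhotic lowering, unconditioned shift, rhotacism, degemination)

tolnorelfup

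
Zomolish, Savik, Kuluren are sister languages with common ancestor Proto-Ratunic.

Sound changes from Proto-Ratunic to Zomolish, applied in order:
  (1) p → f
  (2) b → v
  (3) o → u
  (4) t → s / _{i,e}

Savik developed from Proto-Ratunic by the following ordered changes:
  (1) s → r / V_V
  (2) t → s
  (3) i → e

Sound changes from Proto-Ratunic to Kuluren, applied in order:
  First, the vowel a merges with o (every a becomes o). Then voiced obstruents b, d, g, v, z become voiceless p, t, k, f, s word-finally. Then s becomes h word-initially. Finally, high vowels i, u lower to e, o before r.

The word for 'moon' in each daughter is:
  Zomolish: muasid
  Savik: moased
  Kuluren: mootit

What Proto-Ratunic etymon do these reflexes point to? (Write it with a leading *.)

*moatid

Position 4: Zomolish has s, Savik has s, Kuluren has t. Taking the neighbouring segments as reconstructed: Zomolish s could go back to *t or *s; Savik s can only go back to *t; Kuluren t can only go back to *t — the one source consistent with every daughter is *t.
Position 2: Zomolish has u, Savik has o, Kuluren has o. Savik preserves o here (none of its changes turn any other segment into o), so the proto-segment is *o.
Position 3: Zomolish has a, Savik has a, Kuluren has o. Zomolish preserves a here (none of its changes turn any other segment into a), so the proto-segment is *a.
This points to *moatid. Verify forward in each daughter:
Zomolish: *moatid
  moatid (rule 1 does not apply)
  moatid (rule 2 does not apply)
  moatid → muatid   [vowel merger]
  muatid → muasid   [palatalisation]
  giving Zomolish muasid.
Savik: *moatid > moasid > moased  (by unconditioned shift, vowel merger)
Kuluren: start from *moatid.
  rule 1 (vowel merger): moatid → mootid
  rule 2 (final devoicing): mootid → mootit
  rule 3: no change — mootit
  rule 4: no change — mootit
  ⇒ Kuluren mootit
*moatid is the unique common source.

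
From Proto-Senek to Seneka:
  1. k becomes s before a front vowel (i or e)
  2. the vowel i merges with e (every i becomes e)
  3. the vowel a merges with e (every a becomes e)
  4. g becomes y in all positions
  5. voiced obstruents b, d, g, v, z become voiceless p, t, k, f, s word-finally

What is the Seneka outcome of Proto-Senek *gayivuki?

Seneka: *gayivuki
  gayivuki → gayivusi   [palatalisation]
  gayivusi → gayevuse   [vowel merger]
  gayevuse → geyevuse   [vowel merger]
  geyevuse → yeyevuse   [unconditioned shift]
  yeyevuse (rule 5 does not apply)
  giving Seneka yeyevuse.

yeyevuse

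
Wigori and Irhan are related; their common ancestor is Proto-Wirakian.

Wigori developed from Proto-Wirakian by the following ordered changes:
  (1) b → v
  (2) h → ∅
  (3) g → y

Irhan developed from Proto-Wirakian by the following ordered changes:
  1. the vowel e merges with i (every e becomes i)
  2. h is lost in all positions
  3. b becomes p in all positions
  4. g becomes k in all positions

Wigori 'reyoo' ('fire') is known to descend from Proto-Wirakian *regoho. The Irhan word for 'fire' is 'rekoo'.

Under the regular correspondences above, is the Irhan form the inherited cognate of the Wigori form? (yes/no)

Derive the expected Irhan reflex of *regoho:
Irhan: *regoho
  regoho → rigoho   [vowel merger]
  rigoho → rigoo   [h-loss]
  rigoo (rule 3 does not apply)
  rigoo → rikoo   [unconditioned shift]
  giving Irhan rikoo.
The regular Irhan reflex would be 'rikoo', but the attested form is 'rekoo'. The correspondence is irregular, so they are not cognates (the Irhan form has a different source).

no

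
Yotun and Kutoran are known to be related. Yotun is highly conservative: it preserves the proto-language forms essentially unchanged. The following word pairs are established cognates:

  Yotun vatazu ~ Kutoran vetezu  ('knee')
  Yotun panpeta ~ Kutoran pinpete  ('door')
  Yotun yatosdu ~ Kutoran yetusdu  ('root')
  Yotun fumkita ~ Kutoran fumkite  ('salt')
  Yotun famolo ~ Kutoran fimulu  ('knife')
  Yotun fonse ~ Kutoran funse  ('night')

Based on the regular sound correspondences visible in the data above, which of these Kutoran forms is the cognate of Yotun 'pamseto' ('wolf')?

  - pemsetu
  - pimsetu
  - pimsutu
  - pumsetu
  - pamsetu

famolo ~ fimulu — Yotun a corresponds to Kutoran i after a consonant, before a nasal.
famolo ~ fimulu — Yotun o corresponds to Kutoran u word-finally.
Applying these to Yotun 'pamseto':
  pamseto → pimseto   (a→i after a consonant, before a nasal)
  pimseto → pimsetu   (o→u word-finally)
So the Kutoran cognate is 'pimsetu'.

pimsetu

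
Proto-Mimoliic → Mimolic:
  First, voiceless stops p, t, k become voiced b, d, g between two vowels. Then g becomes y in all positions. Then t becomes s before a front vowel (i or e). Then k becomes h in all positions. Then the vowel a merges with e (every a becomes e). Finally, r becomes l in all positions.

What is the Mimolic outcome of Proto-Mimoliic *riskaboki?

Mimolic: start from *riskaboki.
  rule 1 (intervocalic voicing): riskaboki → riskabogi
  rule 2 (unconditioned shift): riskabogi → riskaboyi
  rule 3: no change — riskaboyi
  rule 4 (unconditioned shift): riskaboyi → rishaboyi
  rule 5 (vowel merger): rishaboyi → risheboyi
  rule 6 (unconditioned shift): risheboyi → lisheboyi
  ⇒ Mimolic lisheboyi

lisheboyi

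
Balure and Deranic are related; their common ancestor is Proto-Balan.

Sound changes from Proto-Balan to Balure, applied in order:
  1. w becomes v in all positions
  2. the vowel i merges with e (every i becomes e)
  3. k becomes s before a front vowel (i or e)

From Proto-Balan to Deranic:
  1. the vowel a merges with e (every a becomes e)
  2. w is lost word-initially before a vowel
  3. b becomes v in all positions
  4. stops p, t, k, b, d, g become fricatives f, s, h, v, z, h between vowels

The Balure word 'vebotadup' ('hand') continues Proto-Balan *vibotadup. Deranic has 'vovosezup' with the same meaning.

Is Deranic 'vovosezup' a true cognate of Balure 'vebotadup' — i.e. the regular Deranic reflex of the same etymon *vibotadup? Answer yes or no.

no

Derive the expected Deranic reflex of *vibotadup:
Deranic: *vibotadup
  vibotadup → vibotedup   [vowel merger]
  vibotedup (rule 2 does not apply)
  vibotedup → vivotedup   [unconditioned shift]
  vivotedup → vivosezup   [intervocalic lenition]
  giving Deranic vivosezup.
The regular Deranic reflex would be 'vivosezup', but the attested form is 'vovosezup'. The correspondence is irregular, so they are not cognates (the Deranic form has a different source).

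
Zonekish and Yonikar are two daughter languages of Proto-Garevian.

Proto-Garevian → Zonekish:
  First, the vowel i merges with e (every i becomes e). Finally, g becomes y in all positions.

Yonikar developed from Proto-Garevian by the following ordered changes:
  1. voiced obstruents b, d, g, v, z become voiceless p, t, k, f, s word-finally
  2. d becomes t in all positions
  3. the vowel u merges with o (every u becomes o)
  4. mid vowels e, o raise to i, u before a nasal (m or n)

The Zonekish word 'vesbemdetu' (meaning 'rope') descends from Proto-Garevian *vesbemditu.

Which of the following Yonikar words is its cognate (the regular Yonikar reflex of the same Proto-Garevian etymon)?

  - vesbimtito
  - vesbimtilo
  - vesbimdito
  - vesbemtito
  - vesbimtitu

Yonikar: *vesbemditu
  vesbemditu (rule 1 does not apply)
  vesbemditu → vesbemtitu   [unconditioned shift]
  vesbemtitu → vesbemtito   [vowel merger]
  vesbemtito → vesbimtito   [pre-nasal raising]
  giving Yonikar vesbimtito.

vesbimtito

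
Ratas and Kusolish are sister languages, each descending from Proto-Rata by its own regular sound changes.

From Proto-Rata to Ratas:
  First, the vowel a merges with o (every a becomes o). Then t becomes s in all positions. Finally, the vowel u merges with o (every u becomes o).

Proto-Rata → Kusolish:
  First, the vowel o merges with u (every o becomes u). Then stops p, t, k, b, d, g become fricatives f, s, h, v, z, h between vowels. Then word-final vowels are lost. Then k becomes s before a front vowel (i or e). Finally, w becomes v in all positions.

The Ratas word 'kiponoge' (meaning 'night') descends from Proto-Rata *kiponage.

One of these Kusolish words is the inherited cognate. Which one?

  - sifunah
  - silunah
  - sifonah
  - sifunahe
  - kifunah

sifunah

Kusolish: *kiponage > kipunage > kifunahe > kifunah > sifunah  (by vowel merger, intervocalic lenition, apocope, palatalisation)
Among the options, 'sifunah' alone shows every Kusolish change applied in order.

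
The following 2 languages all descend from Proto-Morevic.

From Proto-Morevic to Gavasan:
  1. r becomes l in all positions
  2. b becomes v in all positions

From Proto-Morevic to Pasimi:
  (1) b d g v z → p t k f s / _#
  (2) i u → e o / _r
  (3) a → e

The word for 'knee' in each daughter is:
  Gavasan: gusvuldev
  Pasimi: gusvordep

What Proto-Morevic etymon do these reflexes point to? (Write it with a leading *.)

Position 5: Gavasan has u, Pasimi has o. Gavasan preserves u here (none of its changes turn any other segment into u), so the proto-segment is *u.
Position 9: Gavasan has v, Pasimi has p. Taking the neighbouring segments as reconstructed: Gavasan v could go back to *b or *v; Pasimi p could go back to *p or *b — the one source consistent with every daughter is *b.
Position 6: Gavasan has l, Pasimi has r. Pasimi preserves r here (none of its changes turn any other segment into r), so the proto-segment is *r.
Verify the candidate proto-form against each daughter:
Gavasan: *gusvurdeb
  gusvurdeb → gusvuldeb   [unconditioned shift]
  gusvuldeb → gusvuldev   [unconditioned shift]
  giving Gavasan gusvuldev.
Pasimi: *gusvurdeb > gusvurdep > gusvordep  (by final devoicing, pre-rhotic lowering)
Only *gusvurdeb yields all of Gavasan gusvuldev, Pasimi gusvordep.

*gusvurdeb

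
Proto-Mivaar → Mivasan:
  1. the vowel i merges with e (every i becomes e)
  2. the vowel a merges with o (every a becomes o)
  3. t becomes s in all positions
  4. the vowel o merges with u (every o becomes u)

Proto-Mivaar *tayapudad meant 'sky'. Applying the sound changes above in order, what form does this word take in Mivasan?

suyupudud

Mivasan: start from *tayapudad.
  rule 1: no change — tayapudad
  rule 2 (vowel merger): tayapudad → toyopudod
  rule 3 (unconditioned shift): toyopudod → soyopudod
  rule 4 (vowel merger): soyopudod → suyupudud
  ⇒ Mivasan suyupudud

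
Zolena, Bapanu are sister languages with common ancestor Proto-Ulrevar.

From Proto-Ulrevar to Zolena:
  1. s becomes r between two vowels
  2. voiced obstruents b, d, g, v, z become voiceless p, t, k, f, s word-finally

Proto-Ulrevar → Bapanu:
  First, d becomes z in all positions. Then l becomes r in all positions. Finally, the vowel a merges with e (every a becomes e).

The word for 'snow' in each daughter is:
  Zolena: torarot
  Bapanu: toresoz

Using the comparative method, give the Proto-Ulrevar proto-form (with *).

Position 7: Zolena has t, Bapanu has z. Taking the neighbouring segments as reconstructed: Zolena t could go back to *t or *d; Bapanu z could go back to *d or *z — the one source consistent with every daughter is *d.
Position 5: Zolena has r, Bapanu has s. Bapanu preserves s here (none of its changes turn any other segment into s), so the proto-segment is *s.
Continuing position by position gives *torasod; check it forward:
Zolena: *torasod
  torasod → torarod   [rhotacism]
  torarod → torarot   [final devoicing]
  giving Zolena torarot.
Bapanu: *torasod
  torasod → torasoz   [unconditioned shift]
  torasoz (rule 2 does not apply)
  torasoz → toresoz   [vowel merger]
  giving Bapanu toresoz.
*torasod is the unique common source.

*torasod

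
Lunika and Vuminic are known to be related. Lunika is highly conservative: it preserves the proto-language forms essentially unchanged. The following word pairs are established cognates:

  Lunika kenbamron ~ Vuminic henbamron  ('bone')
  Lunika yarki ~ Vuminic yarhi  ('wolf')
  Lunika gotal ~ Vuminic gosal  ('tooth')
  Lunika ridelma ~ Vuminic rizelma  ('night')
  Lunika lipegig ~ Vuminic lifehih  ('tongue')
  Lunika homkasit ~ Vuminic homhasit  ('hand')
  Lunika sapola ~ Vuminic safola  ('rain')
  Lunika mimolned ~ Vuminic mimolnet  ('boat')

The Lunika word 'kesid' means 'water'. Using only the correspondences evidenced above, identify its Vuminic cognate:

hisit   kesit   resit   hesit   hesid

hesit

kenbamron ~ henbamron — Lunika k corresponds to Vuminic h word-initially before a front vowel.
mimolned ~ mimolnet — Lunika d corresponds to Vuminic t word-finally.
Applying these to Lunika 'kesid':
  kesid → hesid   (k→h word-initially before a front vowel)
  hesid → hesit   (d→t word-finally)
So the Vuminic cognate is 'hesit'.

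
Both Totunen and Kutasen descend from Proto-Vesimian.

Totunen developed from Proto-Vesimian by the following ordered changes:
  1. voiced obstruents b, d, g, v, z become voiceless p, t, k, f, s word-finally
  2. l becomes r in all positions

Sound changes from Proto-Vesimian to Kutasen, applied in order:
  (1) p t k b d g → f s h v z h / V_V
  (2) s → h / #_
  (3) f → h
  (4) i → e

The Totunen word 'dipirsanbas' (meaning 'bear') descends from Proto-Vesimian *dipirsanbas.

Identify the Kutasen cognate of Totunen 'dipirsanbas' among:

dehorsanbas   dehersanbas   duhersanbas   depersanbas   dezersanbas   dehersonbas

Kutasen: *dipirsanbas > difirsanbas > dihirsanbas > dehersanbas  (by intervocalic lenition, unconditioned shift, vowel merger)
Only 'dehersanbas' matches the regular Kutasen development of *dipirsanbas.

dehersanbas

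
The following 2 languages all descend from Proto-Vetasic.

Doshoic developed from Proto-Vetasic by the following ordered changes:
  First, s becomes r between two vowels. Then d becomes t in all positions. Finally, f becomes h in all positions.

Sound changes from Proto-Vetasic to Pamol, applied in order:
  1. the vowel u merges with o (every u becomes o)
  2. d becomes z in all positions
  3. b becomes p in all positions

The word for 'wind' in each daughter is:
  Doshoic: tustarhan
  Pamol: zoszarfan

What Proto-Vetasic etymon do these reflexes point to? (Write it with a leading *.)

Position 4: Doshoic has t, Pamol has z. Taking the neighbouring segments as reconstructed: Doshoic t could go back to *t or *d; Pamol z could go back to *d or *z — the one source consistent with every daughter is *d.
Position 1: Doshoic has t, Pamol has z. Taking the neighbouring segments as reconstructed: Doshoic t could go back to *t or *d; Pamol z could go back to *d or *z — the one source consistent with every daughter is *d.
Position 2: Doshoic has u, Pamol has o. Doshoic preserves u here (none of its changes turn any other segment into u), so the proto-segment is *u.
Continuing position by position gives *dusdarfan; check it forward:
Doshoic: *dusdarfan > tustarfan > tustarhan  (by unconditioned shift, unconditioned shift)
Pamol: start from *dusdarfan.
  rule 1 (vowel merger): dusdarfan → dosdarfan
  rule 2 (unconditioned shift): dosdarfan → zoszarfan
  rule 3: no change — zoszarfan
  ⇒ Pamol zoszarfan
Only *dusdarfan yields all of Doshoic tustarhan, Pamol zoszarfan.

*dusdarfan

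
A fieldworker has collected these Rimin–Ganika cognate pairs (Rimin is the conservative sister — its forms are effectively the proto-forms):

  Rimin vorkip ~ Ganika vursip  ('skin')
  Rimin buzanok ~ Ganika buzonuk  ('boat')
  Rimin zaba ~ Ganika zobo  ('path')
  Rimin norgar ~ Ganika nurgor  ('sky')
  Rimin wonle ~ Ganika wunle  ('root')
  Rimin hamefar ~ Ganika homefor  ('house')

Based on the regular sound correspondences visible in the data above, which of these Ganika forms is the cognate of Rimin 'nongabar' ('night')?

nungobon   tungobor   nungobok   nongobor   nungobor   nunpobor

wonle ~ wunle — Rimin o corresponds to Ganika u after a consonant, before a nasal.
zaba ~ zobo — Rimin a corresponds to Ganika o after a consonant, before a labial obstruent.
norgar ~ nurgor, hamefar ~ homefor — Rimin a corresponds to Ganika o after a consonant, before r.
Applying these to Rimin 'nongabar':
  nongabar → nungabar   (o→u after a consonant, before a nasal)
  nungabar → nungobar   (a→o after a consonant, before a labial obstruent)
  nungobar → nungobor   (a→o after a consonant, before r)
So the Ganika cognate is 'nungobor'.

nungobor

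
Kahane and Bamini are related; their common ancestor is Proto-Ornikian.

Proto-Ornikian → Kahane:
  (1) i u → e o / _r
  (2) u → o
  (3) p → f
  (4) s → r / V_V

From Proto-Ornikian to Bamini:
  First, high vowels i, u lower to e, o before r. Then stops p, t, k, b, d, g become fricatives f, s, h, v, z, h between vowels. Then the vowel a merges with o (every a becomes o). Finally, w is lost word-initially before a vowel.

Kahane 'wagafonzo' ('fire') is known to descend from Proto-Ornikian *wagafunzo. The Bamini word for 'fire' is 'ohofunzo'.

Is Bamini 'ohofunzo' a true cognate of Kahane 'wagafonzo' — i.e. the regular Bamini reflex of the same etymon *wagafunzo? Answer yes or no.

yes

Derive the expected Bamini reflex of *wagafunzo:
Bamini: start from *wagafunzo.
  rule 1: no change — wagafunzo
  rule 2 (intervocalic lenition): wagafunzo → wahafunzo
  rule 3 (vowel merger): wahafunzo → wohofunzo
  rule 4 (glide loss): wohofunzo → ohofunzo
  ⇒ Bamini ohofunzo
Bamini 'ohofunzo' matches the regular reflex exactly, so the pair is cognate.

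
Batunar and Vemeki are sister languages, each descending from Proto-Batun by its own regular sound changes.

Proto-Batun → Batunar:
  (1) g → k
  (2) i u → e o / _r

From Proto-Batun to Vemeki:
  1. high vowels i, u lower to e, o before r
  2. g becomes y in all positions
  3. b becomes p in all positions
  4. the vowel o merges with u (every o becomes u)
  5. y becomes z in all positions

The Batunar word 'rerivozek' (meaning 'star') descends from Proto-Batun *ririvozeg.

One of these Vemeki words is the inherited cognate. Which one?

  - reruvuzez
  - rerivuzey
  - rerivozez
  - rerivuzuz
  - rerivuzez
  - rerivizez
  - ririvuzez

Vemeki: *ririvozeg > rerivozeg > rerivozey > rerivuzey > rerivuzez  (by pre-rhotic lowering, unconditioned shift, vowel merger, unconditioned shift)
The other candidates each miss or misapply at least one Vemeki change.

rerivuzez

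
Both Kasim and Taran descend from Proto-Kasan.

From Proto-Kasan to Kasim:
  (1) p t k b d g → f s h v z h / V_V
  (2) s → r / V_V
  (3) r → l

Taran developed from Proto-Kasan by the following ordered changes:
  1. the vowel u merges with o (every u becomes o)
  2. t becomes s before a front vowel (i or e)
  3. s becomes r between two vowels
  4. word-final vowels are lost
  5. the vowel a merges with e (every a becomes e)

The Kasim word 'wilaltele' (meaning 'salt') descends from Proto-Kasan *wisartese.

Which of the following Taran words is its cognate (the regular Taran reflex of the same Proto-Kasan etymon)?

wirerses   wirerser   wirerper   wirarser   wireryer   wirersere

Taran: *wisartese
  wisartese (rule 1 does not apply)
  wisartese → wisarsese   [palatalisation]
  wisarsese → wirarsere   [rhotacism]
  wirarsere → wirarser   [apocope]
  wirarser → wirerser   [vowel merger]
  giving Taran wirerser.
Only 'wirerser' matches the regular Taran development of *wisartese.

wirerser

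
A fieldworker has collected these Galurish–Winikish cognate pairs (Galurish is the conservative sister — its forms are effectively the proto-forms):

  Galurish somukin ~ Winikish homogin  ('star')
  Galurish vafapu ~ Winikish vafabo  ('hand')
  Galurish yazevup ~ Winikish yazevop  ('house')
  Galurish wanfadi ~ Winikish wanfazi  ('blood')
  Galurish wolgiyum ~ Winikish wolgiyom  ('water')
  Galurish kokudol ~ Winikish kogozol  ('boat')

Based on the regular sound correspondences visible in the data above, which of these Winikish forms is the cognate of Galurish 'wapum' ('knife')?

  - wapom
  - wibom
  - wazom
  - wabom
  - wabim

wabom

vafapu ~ vafabo — Galurish p corresponds to Winikish b between vowels (before a back vowel).
wolgiyum ~ wolgiyom — Galurish u corresponds to Winikish o after a consonant, before a nasal.
Applying these to Galurish 'wapum':
  wapum → wabum   (p→b between vowels (before a back vowel))
  wabum → wabom   (u→o after a consonant, before a nasal)
So the Winikish cognate is 'wabom'.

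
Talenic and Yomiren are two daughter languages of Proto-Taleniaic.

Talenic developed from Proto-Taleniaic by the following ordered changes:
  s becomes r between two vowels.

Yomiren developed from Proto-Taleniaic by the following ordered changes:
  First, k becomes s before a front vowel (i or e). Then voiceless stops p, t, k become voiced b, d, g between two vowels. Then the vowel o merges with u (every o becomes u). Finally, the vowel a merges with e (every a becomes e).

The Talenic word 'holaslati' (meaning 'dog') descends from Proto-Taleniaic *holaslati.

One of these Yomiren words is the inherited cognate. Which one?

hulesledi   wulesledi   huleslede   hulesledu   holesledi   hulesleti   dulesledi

hulesledi

Yomiren: start from *holaslati.
  rule 1: no change — holaslati
  rule 2 (intervocalic voicing): holaslati → holasladi
  rule 3 (vowel merger): holasladi → hulasladi
  rule 4 (vowel merger): hulasladi → hulesledi
  ⇒ Yomiren hulesledi
Among the options, 'hulesledi' alone shows every Yomiren change applied in order.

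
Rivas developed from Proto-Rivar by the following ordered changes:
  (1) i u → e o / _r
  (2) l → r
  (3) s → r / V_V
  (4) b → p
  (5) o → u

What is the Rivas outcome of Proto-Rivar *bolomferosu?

Rivas: start from *bolomferosu.
  rule 1: no change — bolomferosu
  rule 2 (unconditioned shift): bolomferosu → boromferosu
  rule 3 (rhotacism): boromferosu → boromferoru
  rule 4 (unconditioned shift): boromferoru → poromferoru
  rule 5 (vowel merger): poromferoru → purumferuru
  ⇒ Rivas purumferuru

purumferuru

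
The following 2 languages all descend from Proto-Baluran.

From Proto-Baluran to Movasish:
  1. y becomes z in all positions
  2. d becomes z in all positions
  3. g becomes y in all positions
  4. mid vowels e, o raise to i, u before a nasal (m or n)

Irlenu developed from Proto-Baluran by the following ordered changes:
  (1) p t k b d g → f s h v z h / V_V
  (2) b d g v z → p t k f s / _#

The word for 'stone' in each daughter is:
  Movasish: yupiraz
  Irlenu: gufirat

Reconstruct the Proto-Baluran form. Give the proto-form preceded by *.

Position 3: Movasish has p, Irlenu has f. Movasish preserves p here (none of its changes turn any other segment into p), so the proto-segment is *p.
Position 7: Movasish has z, Irlenu has t. Taking the neighbouring segments as reconstructed: Movasish z could go back to *d or *z or *y; Irlenu t could go back to *t or *d — the one source consistent with every daughter is *d.
Verify the candidate proto-form against each daughter:
Movasish: *gupirad > gupiraz > yupiraz  (by unconditioned shift, unconditioned shift)
Irlenu: *gupirad > gufirad > gufirat  (by intervocalic lenition, final devoicing)
*gupirad is the unique common source.

*gupirad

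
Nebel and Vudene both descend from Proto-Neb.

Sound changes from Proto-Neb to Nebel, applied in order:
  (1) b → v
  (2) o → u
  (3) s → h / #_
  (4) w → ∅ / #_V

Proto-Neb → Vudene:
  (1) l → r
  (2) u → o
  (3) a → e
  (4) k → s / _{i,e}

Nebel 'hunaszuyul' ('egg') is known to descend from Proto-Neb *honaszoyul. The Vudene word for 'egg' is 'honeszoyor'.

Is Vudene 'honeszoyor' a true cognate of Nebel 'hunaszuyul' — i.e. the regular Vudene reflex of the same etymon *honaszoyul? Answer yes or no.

Derive the expected Vudene reflex of *honaszoyul:
Vudene: *honaszoyul
  honaszoyul → honaszoyur   [unconditioned shift]
  honaszoyur → honaszoyor   [vowel merger]
  honaszoyor → honeszoyor   [vowel merger]
  honeszoyor (rule 4 does not apply)
  giving Vudene honeszoyor.
Vudene 'honeszoyor' matches the regular reflex exactly, so the pair is cognate.

yes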